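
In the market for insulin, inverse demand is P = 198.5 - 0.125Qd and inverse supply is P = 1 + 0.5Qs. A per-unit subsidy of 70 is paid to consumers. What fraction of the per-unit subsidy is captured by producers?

Pre-subsidy: 198.5 - 0.125Q = 1 + 0.5Q gives Q* = 316 and P* = 159.
With the rebate, buyers effectively pay Pb = Ps − 70, where Ps is the price sellers receive.
On the curves, Pb = 198.5 - 0.125Q and Ps = 1 + 0.5Q; the wedge Ps − Pb = 70 gives 1 + 0.5Q − (198.5 - 0.125Q) = 70, so Q' = 428.
Then Pb = 198.5 − 0.125·428 = 145 and Ps = 1 + 0.5·428 = 215.
Buyers' price falls by P* − Pb = 159 − 145 = 14; sellers' price rises by Ps − P* = 215 − 159 = 56.
So producers capture 56/70 = 0.8 of each unit of subsidy.

Producer share = 0.8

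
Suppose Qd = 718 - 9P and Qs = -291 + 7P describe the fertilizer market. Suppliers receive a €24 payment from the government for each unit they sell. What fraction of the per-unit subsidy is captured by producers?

Producer share = 0.5625

Pre-subsidy: 718 - 9P = -291 + 7P gives P* = 63.0625, Q* = 150.4375.
With the subsidy, sellers receive Ps = Pb + 24 for each unit, where Pb is the price buyers pay.
Supply in terms of Pb becomes Qs = -291 + 7(Pb + 24) = -123 + 7Pb. Setting this equal to demand: 718 - 9Pb = -123 + 7Pb, so Pb = 52.5625.
Sellers receive Ps = 52.5625 + 24 = 76.5625; Q' = 718 − 9·52.5625 = 244.9375.
Buyers' price falls by P* − Pb = 63.0625 − 52.5625 = 10.5; sellers' price rises by Ps − P* = 76.5625 − 63.0625 = 13.5.
So producers capture 13.5/24 = 0.5625 of each unit of subsidy.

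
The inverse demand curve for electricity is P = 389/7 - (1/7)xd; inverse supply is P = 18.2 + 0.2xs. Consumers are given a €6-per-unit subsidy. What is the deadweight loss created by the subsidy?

Deadweight loss = €52.5

Pre-subsidy: 389/7 - (1/7)x = 18.2 + 0.2x gives x* = 109 and P* = 40.
With the rebate, buyers effectively pay Pb = Ps − 6, where Ps is the price sellers receive.
On the curves, Pb = 389/7 - (1/7)x and Ps = 18.2 + 0.2x; the wedge Ps − Pb = 6 gives 18.2 + 0.2x − (389/7 - (1/7)x) = 6, so x' = 126.5.
Then Pb = 389/7 − (1/7)·126.5 = 37.5 and Ps = 18.2 + 0.2·126.5 = 43.5.
The subsidy expands output by 126.5 − 109 = 17.5 past the efficient level; on those units the gap between marginal cost and willingness to pay runs from 0 up to 6.
DWL = ½ × 6 × 17.5 = 52.5.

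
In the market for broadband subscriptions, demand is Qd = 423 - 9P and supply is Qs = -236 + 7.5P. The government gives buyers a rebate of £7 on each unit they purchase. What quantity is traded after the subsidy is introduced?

Q' = 1014/11

Pre-subsidy: 423 - 9P = -236 + 7.5P gives P* = 1318/33, Q* = 699/11.
With the rebate, buyers effectively pay Pb = Ps − 7, where Ps is the price sellers receive.
Demand in terms of Ps becomes Qd = 423 − 9(Ps − 7) = 486 - 9Ps. Setting this equal to supply: 486 - 9Ps = -236 + 7.5Ps, so Ps = 1444/33.
Buyers pay Pb = 1444/33 − 7 = 1213/33; Q' = -236 + 7.5·(1444/33) = 1014/11.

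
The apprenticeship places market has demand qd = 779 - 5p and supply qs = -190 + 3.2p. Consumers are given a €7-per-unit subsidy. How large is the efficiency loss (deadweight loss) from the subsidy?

Deadweight loss = 1960/41

Pre-subsidy: 779 - 5p = -190 + 3.2p gives p* = 4845/41, q* = 7714/41.
With the rebate, buyers effectively pay pb = ps − 7, where ps is the price sellers receive.
Demand in terms of ps becomes qd = 779 − 5(ps − 7) = 814 - 5ps. Setting this equal to supply: 814 - 5ps = -190 + 3.2ps, so ps = 5020/41.
Buyers pay pb = 5020/41 − 7 = 4733/41; q' = -190 + 3.2·(5020/41) = 8274/41.
The subsidy expands output by 8274/41 − 7714/41 = 560/41 past the efficient level; on those units the gap between marginal cost and willingness to pay runs from 0 up to 7.
DWL = ½ × 7 × 560/41 = 1960/41.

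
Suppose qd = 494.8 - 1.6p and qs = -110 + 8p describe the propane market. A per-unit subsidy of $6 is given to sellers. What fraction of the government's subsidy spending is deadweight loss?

Pre-subsidy: 494.8 - 1.6p = -110 + 8p gives p* = 63, q* = 394.
With the subsidy, sellers receive ps = pb + 6 for each unit, where pb is the price buyers pay.
Supply in terms of pb becomes qs = -110 + 8(pb + 6) = -62 + 8pb. Setting this equal to demand: 494.8 - 1.6pb = -62 + 8pb, so pb = 58.
Sellers receive ps = 58 + 6 = 64; q' = 494.8 − 1.6·58 = 402.
ΔCS = ½(394 + 402)(63 − 58) = 1990; ΔPS = ½(394 + 402)(64 − 63) = 398.
Government spending = 6 × 402 = 2412.
DWL = ½ × 6 × (402 − 394) = 24; fraction = 24 / 2412 = 2/201.

DWL / government spending = 2/201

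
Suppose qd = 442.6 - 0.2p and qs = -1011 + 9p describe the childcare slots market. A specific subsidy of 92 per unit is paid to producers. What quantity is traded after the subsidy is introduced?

q' = 429

Pre-subsidy: 442.6 - 0.2p = -1011 + 9p gives p* = 158, q* = 411.
With the subsidy, sellers receive ps = pb + 92 for each unit, where pb is the price buyers pay.
Supply in terms of pb becomes qs = -1011 + 9(pb + 92) = -183 + 9pb. Setting this equal to demand: 442.6 - 0.2pb = -183 + 9pb, so pb = 68.
Sellers receive ps = 68 + 92 = 160; q' = 442.6 − 0.2·68 = 429.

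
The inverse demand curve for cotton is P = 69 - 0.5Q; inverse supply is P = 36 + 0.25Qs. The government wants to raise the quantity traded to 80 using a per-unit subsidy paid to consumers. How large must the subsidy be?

At Q = 80, from the demand curve buyers pay Pb = 69 − 0.5·80 = 29; from the supply curve sellers need Ps = 36 + 0.25·80 = 56.
The subsidy must fill the gap: s = Ps − Pb = 56 − 29 = 27.

Required subsidy s = 27 per unit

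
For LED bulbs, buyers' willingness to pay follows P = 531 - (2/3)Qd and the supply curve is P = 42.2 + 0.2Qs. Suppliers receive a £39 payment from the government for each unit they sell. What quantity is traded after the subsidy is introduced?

Q' = 609

Pre-subsidy: 531 - (2/3)Q = 42.2 + 0.2Q gives Q* = 564 and P* = 155.
With the subsidy, sellers receive Ps = Pb + 39 for each unit, where Pb is the price buyers pay.
On the curves, Pb = 531 - (2/3)Q and Ps = 42.2 + 0.2Q; the wedge Ps − Pb = 39 gives 42.2 + 0.2Q − (531 - (2/3)Q) = 39, so Q' = 609.
Then Pb = 531 − (2/3)·609 = 125 and Ps = 42.2 + 0.2·609 = 164.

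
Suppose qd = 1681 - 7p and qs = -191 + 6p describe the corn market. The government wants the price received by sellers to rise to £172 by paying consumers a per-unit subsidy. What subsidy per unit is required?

At a seller price of 172, quantity supplied is -191 + 6·172 = 841.
Buyers absorb 841 only when they pay pb with 1681 − 7·pb = 841, i.e. pb = 120.
s = ps − pb = 172 − 120 = 52.

Required subsidy s = £52 per unit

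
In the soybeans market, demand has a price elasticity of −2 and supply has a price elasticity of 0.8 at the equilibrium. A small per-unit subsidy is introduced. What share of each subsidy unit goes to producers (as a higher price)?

Producer share = 5/7

For a small subsidy around the equilibrium, the benefit split depends on the relative slopes, which at a point are proportional to the elasticities.
Buyer share = εs/(εs + |εd|) = 0.8/(0.8 + 2) = 2/7; seller share = |εd|/(εs + |εd|) = 5/7.
So producers capture 5/7 of the subsidy.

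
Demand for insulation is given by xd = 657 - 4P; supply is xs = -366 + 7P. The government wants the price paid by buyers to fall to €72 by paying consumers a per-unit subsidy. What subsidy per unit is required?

At a buyer price of 72, quantity demanded is 657 − 4·72 = 369.
Sellers supply 369 only when they receive Ps with -366 + 7·Ps = 369, i.e. Ps = 105.
s = Ps − Pb = 105 − 72 = 33.

Required subsidy s = €33 per unit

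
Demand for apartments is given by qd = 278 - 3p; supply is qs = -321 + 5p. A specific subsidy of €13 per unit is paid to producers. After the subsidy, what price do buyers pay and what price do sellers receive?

Pre-subsidy: 278 - 3p = -321 + 5p gives p* = 74.875, q* = 53.375.
With the subsidy, sellers receive ps = pb + 13 for each unit, where pb is the price buyers pay.
Supply in terms of pb becomes qs = -321 + 5(pb + 13) = -256 + 5pb. Setting this equal to demand: 278 - 3pb = -256 + 5pb, so pb = 66.75.
Sellers receive ps = 66.75 + 13 = 79.75; q' = 278 − 3·66.75 = 77.75.

Buyers pay €66.75; sellers receive €79.75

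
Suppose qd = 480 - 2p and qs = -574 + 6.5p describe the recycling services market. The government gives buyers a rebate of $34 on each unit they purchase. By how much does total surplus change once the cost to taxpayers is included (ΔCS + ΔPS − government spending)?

Pre-subsidy: 480 - 2p = -574 + 6.5p gives p* = 124, q* = 232.
With the rebate, buyers effectively pay pb = ps − 34, where ps is the price sellers receive.
Demand in terms of ps becomes qd = 480 − 2(ps − 34) = 548 - 2ps. Setting this equal to supply: 548 - 2ps = -574 + 6.5ps, so ps = 132.
Buyers pay pb = 132 − 34 = 98; q' = -574 + 6.5·132 = 284.
ΔCS = ½(232 + 284)(124 − 98) = 6708; ΔPS = ½(232 + 284)(132 − 124) = 2064.
Government spending = 34 × 284 = 9656.
Net change = 6708 + 2064 − 9656 = -884. The loss equals the DWL triangle ½·34·52.

Net change in total surplus = -$884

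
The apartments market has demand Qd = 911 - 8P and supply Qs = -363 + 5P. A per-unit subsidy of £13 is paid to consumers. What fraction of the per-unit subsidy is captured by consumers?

Pre-subsidy: 911 - 8P = -363 + 5P gives P* = 98, Q* = 127.
With the rebate, buyers effectively pay Pb = Ps − 13, where Ps is the price sellers receive.
Demand in terms of Ps becomes Qd = 911 − 8(Ps − 13) = 1015 - 8Ps. Setting this equal to supply: 1015 - 8Ps = -363 + 5Ps, so Ps = 106.
Buyers pay Pb = 106 − 13 = 93; Q' = -363 + 5·106 = 167.
Buyers' price falls by P* − Pb = 98 − 93 = 5; sellers' price rises by Ps − P* = 106 − 98 = 8.
So consumers capture 5/13 = 5/13 of each unit of subsidy.

Consumer share = 5/13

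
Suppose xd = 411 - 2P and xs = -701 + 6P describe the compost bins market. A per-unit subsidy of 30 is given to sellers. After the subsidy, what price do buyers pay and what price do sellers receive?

Pre-subsidy: 411 - 2P = -701 + 6P gives P* = 139, x* = 133.
With the subsidy, sellers receive Ps = Pb + 30 for each unit, where Pb is the price buyers pay.
Supply in terms of Pb becomes xs = -701 + 6(Pb + 30) = -521 + 6Pb. Setting this equal to demand: 411 - 2Pb = -521 + 6Pb, so Pb = 116.5.
Sellers receive Ps = 116.5 + 30 = 146.5; x' = 411 − 2·116.5 = 178.

Buyers pay 116.5; sellers receive 146.5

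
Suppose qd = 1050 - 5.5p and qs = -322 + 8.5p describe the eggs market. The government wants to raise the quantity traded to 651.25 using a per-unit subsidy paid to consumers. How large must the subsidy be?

Required subsidy s = 42 per unit

At q = 651.25, invert demand for the buyer price: pb = (1050 − 651.25)/5.5 = 72.5; invert supply for the seller price: ps = (651.25 − (-322))/8.5 = 114.5.
The subsidy must fill the gap: s = ps − pb = 114.5 − 72.5 = 42.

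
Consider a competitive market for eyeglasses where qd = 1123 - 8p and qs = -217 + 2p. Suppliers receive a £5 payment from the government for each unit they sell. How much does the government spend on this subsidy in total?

Pre-subsidy: 1123 - 8p = -217 + 2p gives p* = 134, q* = 51.
With the subsidy, sellers receive ps = pb + 5 for each unit, where pb is the price buyers pay.
Supply in terms of pb becomes qs = -217 + 2(pb + 5) = -207 + 2pb. Setting this equal to demand: 1123 - 8pb = -207 + 2pb, so pb = 133.
Sellers receive ps = 133 + 5 = 138; q' = 1123 − 8·133 = 59.
Government outlay = subsidy × quantity = 5 × 59 = 295.

Government cost = £295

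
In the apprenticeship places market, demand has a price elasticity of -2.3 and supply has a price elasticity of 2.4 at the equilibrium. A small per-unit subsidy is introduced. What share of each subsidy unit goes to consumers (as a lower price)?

For a small subsidy around the equilibrium, the benefit split depends on the relative slopes, which at a point are proportional to the elasticities.
Buyer share = εs/(εs + |εd|) = 2.4/(2.4 + 2.3) = 24/47; seller share = |εd|/(εs + |εd|) = 23/47.

Consumer share = 24/47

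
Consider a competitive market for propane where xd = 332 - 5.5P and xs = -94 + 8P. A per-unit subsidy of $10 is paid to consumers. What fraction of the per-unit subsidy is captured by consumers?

Consumer share = 16/27

Pre-subsidy: 332 - 5.5P = -94 + 8P gives P* = 284/9, x* = 1426/9.
With the rebate, buyers effectively pay Pb = Ps − 10, where Ps is the price sellers receive.
Demand in terms of Ps becomes xd = 332 − 5.5(Ps − 10) = 387 - 5.5Ps. Setting this equal to supply: 387 - 5.5Ps = -94 + 8Ps, so Ps = 962/27.
Buyers pay Pb = 962/27 − 10 = 692/27; x' = -94 + 8·(962/27) = 5158/27.
Buyers' price falls by P* − Pb = 284/9 − 692/27 = 160/27; sellers' price rises by Ps − P* = 962/27 − 284/9 = 110/27.
So consumers capture (160/27)/10 = 16/27 of each unit of subsidy.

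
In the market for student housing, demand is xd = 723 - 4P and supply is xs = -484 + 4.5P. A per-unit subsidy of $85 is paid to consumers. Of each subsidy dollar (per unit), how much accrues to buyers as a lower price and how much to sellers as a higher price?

Buyers gain $45 per unit; sellers gain $40 per unit

Pre-subsidy: 723 - 4P = -484 + 4.5P gives P* = 142, x* = 155.
With the rebate, buyers effectively pay Pb = Ps − 85, where Ps is the price sellers receive.
Demand in terms of Ps becomes xd = 723 − 4(Ps − 85) = 1063 - 4Ps. Setting this equal to supply: 1063 - 4Ps = -484 + 4.5Ps, so Ps = 182.
Buyers pay Pb = 182 − 85 = 97; x' = -484 + 4.5·182 = 335.
Buyers' price falls by P* − Pb = 142 − 97 = 45; sellers' price rises by Ps − P* = 182 − 142 = 40.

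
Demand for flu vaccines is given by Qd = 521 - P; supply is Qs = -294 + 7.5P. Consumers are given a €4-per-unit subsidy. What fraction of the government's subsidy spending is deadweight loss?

DWL / government spending = 10/2429

Pre-subsidy: 521 - P = -294 + 7.5P gives P* = 1630/17, Q* = 7227/17.
With the rebate, buyers effectively pay Pb = Ps − 4, where Ps is the price sellers receive.
Demand in terms of Ps becomes Qd = 521 − 1(Ps − 4) = 525 - Ps. Setting this equal to supply: 525 - Ps = -294 + 7.5Ps, so Ps = 1638/17.
Buyers pay Pb = 1638/17 − 4 = 1570/17; Q' = -294 + 7.5·(1638/17) = 7287/17.
ΔCS = ½(7227/17 + 7287/17)(1630/17 − 1570/17) = 435420/289; ΔPS = ½(7227/17 + 7287/17)(1638/17 − 1630/17) = 58056/289.
Government spending = 4 × 7287/17 = 29148/17.
DWL = ½ × 4 × (7287/17 − 7227/17) = 120/17; fraction = (120/17) / (29148/17) = 10/2429.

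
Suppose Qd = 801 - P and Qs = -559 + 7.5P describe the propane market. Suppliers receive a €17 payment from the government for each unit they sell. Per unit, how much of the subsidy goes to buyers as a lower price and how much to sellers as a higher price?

Pre-subsidy: 801 - P = -559 + 7.5P gives P* = 160, Q* = 641.
With the subsidy, sellers receive Ps = Pb + 17 for each unit, where Pb is the price buyers pay.
Supply in terms of Pb becomes Qs = -559 + 7.5(Pb + 17) = -431.5 + 7.5Pb. Setting this equal to demand: 801 - Pb = -431.5 + 7.5Pb, so Pb = 145.
Sellers receive Ps = 145 + 17 = 162; Q' = 801 − 1·145 = 656.
Buyers' price falls by P* − Pb = 160 − 145 = 15; sellers' price rises by Ps − P* = 162 − 160 = 2.

Buyers gain €15 per unit; sellers gain €2 per unit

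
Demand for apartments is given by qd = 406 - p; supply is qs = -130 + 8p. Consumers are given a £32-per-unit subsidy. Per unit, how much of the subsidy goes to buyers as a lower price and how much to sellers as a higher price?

Buyers gain 256/9 per unit; sellers gain 32/9 per unit

Pre-subsidy: 406 - p = -130 + 8p gives p* = 536/9, q* = 3118/9.
With the rebate, buyers effectively pay pb = ps − 32, where ps is the price sellers receive.
Demand in terms of ps becomes qd = 406 − 1(ps − 32) = 438 - ps. Setting this equal to supply: 438 - ps = -130 + 8ps, so ps = 568/9.
Buyers pay pb = 568/9 − 32 = 280/9; q' = -130 + 8·(568/9) = 3374/9.
Buyers' price falls by p* − pb = 536/9 − 280/9 = 256/9; sellers' price rises by ps − p* = 568/9 − 536/9 = 32/9.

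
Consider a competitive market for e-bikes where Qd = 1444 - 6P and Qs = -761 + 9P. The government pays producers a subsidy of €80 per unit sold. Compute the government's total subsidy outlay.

Government cost = €68000

Pre-subsidy: 1444 - 6P = -761 + 9P gives P* = 147, Q* = 562.
With the subsidy, sellers receive Ps = Pb + 80 for each unit, where Pb is the price buyers pay.
Supply in terms of Pb becomes Qs = -761 + 9(Pb + 80) = -41 + 9Pb. Setting this equal to demand: 1444 - 6Pb = -41 + 9Pb, so Pb = 99.
Sellers receive Ps = 99 + 80 = 179; Q' = 1444 − 6·99 = 850.
Government outlay = subsidy × quantity = 80 × 850 = 68000.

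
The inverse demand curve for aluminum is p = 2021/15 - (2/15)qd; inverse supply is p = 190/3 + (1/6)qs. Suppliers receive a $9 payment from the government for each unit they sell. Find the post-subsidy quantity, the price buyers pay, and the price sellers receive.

Pre-subsidy: 2021/15 - (2/15)q = 190/3 + (1/6)q gives q* = 238 and p* = 103.
With the subsidy, sellers receive ps = pb + 9 for each unit, where pb is the price buyers pay.
On the curves, pb = 2021/15 - (2/15)q and ps = 190/3 + (1/6)q; the wedge ps − pb = 9 gives 190/3 + (1/6)q − (2021/15 - (2/15)q) = 9, so q' = 268.
Then pb = 2021/15 − (2/15)·268 = 99 and ps = 190/3 + (1/6)·268 = 108.

q' = 268; buyers pay $99; sellers receive $108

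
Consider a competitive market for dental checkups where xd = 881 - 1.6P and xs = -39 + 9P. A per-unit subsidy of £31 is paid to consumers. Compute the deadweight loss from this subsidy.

Deadweight loss = 34596/53

Pre-subsidy: 881 - 1.6P = -39 + 9P gives P* = 4600/53, x* = 39333/53.
With the rebate, buyers effectively pay Pb = Ps − 31, where Ps is the price sellers receive.
Demand in terms of Ps becomes xd = 881 − 1.6(Ps − 31) = 930.6 - 1.6Ps. Setting this equal to supply: 930.6 - 1.6Ps = -39 + 9Ps, so Ps = 4848/53.
Buyers pay Pb = 4848/53 − 31 = 3205/53; x' = -39 + 9·(4848/53) = 41565/53.
The subsidy expands output by 41565/53 − 39333/53 = 2232/53 past the efficient level; on those units the gap between marginal cost and willingness to pay runs from 0 up to 31.
DWL = ½ × 31 × 2232/53 = 34596/53.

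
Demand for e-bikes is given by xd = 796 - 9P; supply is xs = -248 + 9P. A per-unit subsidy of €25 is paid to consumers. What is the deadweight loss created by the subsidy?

Deadweight loss = €1406.25

Pre-subsidy: 796 - 9P = -248 + 9P gives P* = 58, x* = 274.
With the rebate, buyers effectively pay Pb = Ps − 25, where Ps is the price sellers receive.
Demand in terms of Ps becomes xd = 796 − 9(Ps − 25) = 1021 - 9Ps. Setting this equal to supply: 1021 - 9Ps = -248 + 9Ps, so Ps = 70.5.
Buyers pay Pb = 70.5 − 25 = 45.5; x' = -248 + 9·70.5 = 386.5.
The subsidy expands output by 386.5 − 274 = 112.5 past the efficient level; on those units the gap between marginal cost and willingness to pay runs from 0 up to 25.
DWL = ½ × 25 × 112.5 = 1406.25.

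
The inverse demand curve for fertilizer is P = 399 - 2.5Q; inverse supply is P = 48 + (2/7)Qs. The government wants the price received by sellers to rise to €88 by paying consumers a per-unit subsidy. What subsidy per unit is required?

Required subsidy s = €39 per unit

At a seller price of 88, quantity supplied is -168 + 3.5·88 = 140.
Buyers absorb 140 only when they pay Pb = 399 − 2.5·140 = 49.
s = Ps − Pb = 88 − 49 = 39.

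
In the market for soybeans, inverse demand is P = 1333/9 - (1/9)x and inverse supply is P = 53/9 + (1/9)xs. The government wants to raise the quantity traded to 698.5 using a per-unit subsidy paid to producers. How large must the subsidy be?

At x = 698.5, from the demand curve buyers pay Pb = 1333/9 − (1/9)·698.5 = 70.5; from the supply curve sellers need Ps = 53/9 + (1/9)·698.5 = 83.5.
The subsidy must fill the gap: s = Ps − Pb = 83.5 − 70.5 = 13.

Required subsidy s = 13 per unit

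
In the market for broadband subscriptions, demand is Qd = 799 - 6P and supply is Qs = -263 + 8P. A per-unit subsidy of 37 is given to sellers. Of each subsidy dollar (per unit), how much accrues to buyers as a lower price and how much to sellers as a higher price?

Pre-subsidy: 799 - 6P = -263 + 8P gives P* = 531/7, Q* = 2407/7.
With the subsidy, sellers receive Ps = Pb + 37 for each unit, where Pb is the price buyers pay.
Supply in terms of Pb becomes Qs = -263 + 8(Pb + 37) = 33 + 8Pb. Setting this equal to demand: 799 - 6Pb = 33 + 8Pb, so Pb = 383/7.
Sellers receive Ps = 383/7 + 37 = 642/7; Q' = 799 − 6·(383/7) = 3295/7.
Buyers' price falls by P* − Pb = 531/7 − 383/7 = 148/7; sellers' price rises by Ps − P* = 642/7 − 531/7 = 111/7.

Buyers gain 148/7 per unit; sellers gain 111/7 per unit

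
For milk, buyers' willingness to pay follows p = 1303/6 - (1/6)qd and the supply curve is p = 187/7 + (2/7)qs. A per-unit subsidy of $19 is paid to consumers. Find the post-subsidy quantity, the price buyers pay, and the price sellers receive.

Pre-subsidy: 1303/6 - (1/6)q = 187/7 + (2/7)q gives q* = 421 and p* = 147.
With the rebate, buyers effectively pay pb = ps − 19, where ps is the price sellers receive.
On the curves, pb = 1303/6 - (1/6)q and ps = 187/7 + (2/7)q; the wedge ps − pb = 19 gives 187/7 + (2/7)q − (1303/6 - (1/6)q) = 19, so q' = 463.
Then pb = 1303/6 − (1/6)·463 = 140 and ps = 187/7 + (2/7)·463 = 159.

q' = 463; buyers pay $140; sellers receive $159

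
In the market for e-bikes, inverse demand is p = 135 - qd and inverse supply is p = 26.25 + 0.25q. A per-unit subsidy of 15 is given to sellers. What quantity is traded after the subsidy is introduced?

Pre-subsidy: 135 - q = 26.25 + 0.25q gives q* = 87 and p* = 48.
With the subsidy, sellers receive ps = pb + 15 for each unit, where pb is the price buyers pay.
On the curves, pb = 135 - q and ps = 26.25 + 0.25q; the wedge ps − pb = 15 gives 26.25 + 0.25q − (135 - q) = 15, so q' = 99.
Then pb = 135 − 1·99 = 36 and ps = 26.25 + 0.25·99 = 51.

q' = 99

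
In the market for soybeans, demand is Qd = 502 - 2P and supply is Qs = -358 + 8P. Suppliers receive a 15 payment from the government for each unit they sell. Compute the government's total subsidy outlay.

Government cost = 5310

Pre-subsidy: 502 - 2P = -358 + 8P gives P* = 86, Q* = 330.
With the subsidy, sellers receive Ps = Pb + 15 for each unit, where Pb is the price buyers pay.
Supply in terms of Pb becomes Qs = -358 + 8(Pb + 15) = -238 + 8Pb. Setting this equal to demand: 502 - 2Pb = -238 + 8Pb, so Pb = 74.
Sellers receive Ps = 74 + 15 = 89; Q' = 502 − 2·74 = 354.
Government outlay = subsidy × quantity = 15 × 354 = 5310.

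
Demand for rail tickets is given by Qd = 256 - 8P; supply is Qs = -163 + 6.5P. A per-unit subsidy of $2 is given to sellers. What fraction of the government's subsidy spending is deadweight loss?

Pre-subsidy: 256 - 8P = -163 + 6.5P gives P* = 838/29, Q* = 720/29.
With the subsidy, sellers receive Ps = Pb + 2 for each unit, where Pb is the price buyers pay.
Supply in terms of Pb becomes Qs = -163 + 6.5(Pb + 2) = -150 + 6.5Pb. Setting this equal to demand: 256 - 8Pb = -150 + 6.5Pb, so Pb = 28.
Sellers receive Ps = 28 + 2 = 30; Q' = 256 − 8·28 = 32.
ΔCS = ½(720/29 + 32)(838/29 − 28) = 21424/841; ΔPS = ½(720/29 + 32)(30 − 838/29) = 26368/841.
Government spending = 2 × 32 = 64.
DWL = ½ × 2 × (32 − 720/29) = 208/29; fraction = (208/29) / 64 = 13/116.

DWL / government spending = 13/116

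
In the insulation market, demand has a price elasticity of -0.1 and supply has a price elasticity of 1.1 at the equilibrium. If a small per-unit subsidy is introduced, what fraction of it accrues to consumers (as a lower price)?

For a small subsidy around the equilibrium, the benefit split depends on the relative slopes, which at a point are proportional to the elasticities.
Buyer share = εs/(εs + |εd|) = 1.1/(1.1 + 0.1) = 11/12; seller share = |εd|/(εs + |εd|) = 1/12.

Consumer share = 11/12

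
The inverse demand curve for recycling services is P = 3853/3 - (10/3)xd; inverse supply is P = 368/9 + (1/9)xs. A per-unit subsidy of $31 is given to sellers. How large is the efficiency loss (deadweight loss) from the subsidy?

Pre-subsidy: 3853/3 - (10/3)x = 368/9 + (1/9)x gives x* = 361 and P* = 81.
With the subsidy, sellers receive Ps = Pb + 31 for each unit, where Pb is the price buyers pay.
On the curves, Pb = 3853/3 - (10/3)x and Ps = 368/9 + (1/9)x; the wedge Ps − Pb = 31 gives 368/9 + (1/9)x − (3853/3 - (10/3)x) = 31, so x' = 370.
Then Pb = 3853/3 − (10/3)·370 = 51 and Ps = 368/9 + (1/9)·370 = 82.
The subsidy expands output by 370 − 361 = 9 past the efficient level; on those units the gap between marginal cost and willingness to pay runs from 0 up to 31.
DWL = ½ × 31 × 9 = 139.5.

Deadweight loss = $139.5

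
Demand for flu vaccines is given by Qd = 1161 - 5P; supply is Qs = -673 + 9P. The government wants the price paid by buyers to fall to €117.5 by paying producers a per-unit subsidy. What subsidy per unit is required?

At a buyer price of 117.5, quantity demanded is 1161 − 5·117.5 = 573.5.
Sellers supply 573.5 only when they receive Ps with -673 + 9·Ps = 573.5, i.e. Ps = 138.5.
s = Ps − Pb = 138.5 − 117.5 = 21.

Required subsidy s = €21 per unit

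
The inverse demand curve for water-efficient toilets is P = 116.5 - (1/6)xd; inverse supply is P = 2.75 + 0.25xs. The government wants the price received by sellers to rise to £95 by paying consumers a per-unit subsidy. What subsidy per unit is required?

Required subsidy s = £40 per unit

At a seller price of 95, quantity supplied is -11 + 4·95 = 369.
Buyers absorb 369 only when they pay Pb = 116.5 − (1/6)·369 = 55.
s = Ps − Pb = 95 − 55 = 40.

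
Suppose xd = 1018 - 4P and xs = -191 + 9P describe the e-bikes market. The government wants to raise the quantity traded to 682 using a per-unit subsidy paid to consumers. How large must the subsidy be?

Required subsidy s = 13 per unit

At x = 682, invert demand for the buyer price: Pb = (1018 − 682)/4 = 84; invert supply for the seller price: Ps = (682 − (-191))/9 = 97.
The subsidy must fill the gap: s = Ps − Pb = 97 − 84 = 13.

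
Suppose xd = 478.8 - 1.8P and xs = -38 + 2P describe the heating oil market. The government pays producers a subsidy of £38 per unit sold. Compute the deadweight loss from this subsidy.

Pre-subsidy: 478.8 - 1.8P = -38 + 2P gives P* = 136, x* = 234.
With the subsidy, sellers receive Ps = Pb + 38 for each unit, where Pb is the price buyers pay.
Supply in terms of Pb becomes xs = -38 + 2(Pb + 38) = 38 + 2Pb. Setting this equal to demand: 478.8 - 1.8Pb = 38 + 2Pb, so Pb = 116.
Sellers receive Ps = 116 + 38 = 154; x' = 478.8 − 1.8·116 = 270.
The subsidy expands output by 270 − 234 = 36 past the efficient level; on those units the gap between marginal cost and willingness to pay runs from 0 up to 38.
DWL = ½ × 38 × 36 = 684.

Deadweight loss = £684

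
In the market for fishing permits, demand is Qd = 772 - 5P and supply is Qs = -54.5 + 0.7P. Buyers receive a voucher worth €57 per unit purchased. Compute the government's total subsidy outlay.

Pre-subsidy: 772 - 5P = -54.5 + 0.7P gives P* = 145, Q* = 47.
With the rebate, buyers effectively pay Pb = Ps − 57, where Ps is the price sellers receive.
Demand in terms of Ps becomes Qd = 772 − 5(Ps − 57) = 1057 - 5Ps. Setting this equal to supply: 1057 - 5Ps = -54.5 + 0.7Ps, so Ps = 195.
Buyers pay Pb = 195 − 57 = 138; Q' = -54.5 + 0.7·195 = 82.
Government outlay = subsidy × quantity = 57 × 82 = 4674.

Government cost = €4674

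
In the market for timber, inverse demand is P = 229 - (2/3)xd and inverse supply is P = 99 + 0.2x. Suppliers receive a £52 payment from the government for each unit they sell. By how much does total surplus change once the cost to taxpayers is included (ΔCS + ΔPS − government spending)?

Net change in total surplus = -£1560

Pre-subsidy: 229 - (2/3)x = 99 + 0.2x gives x* = 150 and P* = 129.
With the subsidy, sellers receive Ps = Pb + 52 for each unit, where Pb is the price buyers pay.
On the curves, Pb = 229 - (2/3)x and Ps = 99 + 0.2x; the wedge Ps − Pb = 52 gives 99 + 0.2x − (229 - (2/3)x) = 52, so x' = 210.
Then Pb = 229 − (2/3)·210 = 89 and Ps = 99 + 0.2·210 = 141.
ΔCS = ½(150 + 210)(129 − 89) = 7200; ΔPS = ½(150 + 210)(141 − 129) = 2160.
Government spending = 52 × 210 = 10920.
Net change = 7200 + 2160 − 10920 = -1560. The loss equals the DWL triangle ½·52·60.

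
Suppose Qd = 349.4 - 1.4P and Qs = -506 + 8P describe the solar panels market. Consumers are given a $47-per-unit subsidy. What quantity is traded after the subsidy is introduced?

Q' = 278

Pre-subsidy: 349.4 - 1.4P = -506 + 8P gives P* = 91, Q* = 222.
With the rebate, buyers effectively pay Pb = Ps − 47, where Ps is the price sellers receive.
Demand in terms of Ps becomes Qd = 349.4 − 1.4(Ps − 47) = 415.2 - 1.4Ps. Setting this equal to supply: 415.2 - 1.4Ps = -506 + 8Ps, so Ps = 98.
Buyers pay Pb = 98 − 47 = 51; Q' = -506 + 8·98 = 278.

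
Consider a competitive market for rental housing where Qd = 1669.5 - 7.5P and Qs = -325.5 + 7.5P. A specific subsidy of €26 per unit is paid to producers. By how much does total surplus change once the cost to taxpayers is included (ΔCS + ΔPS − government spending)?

Net change in total surplus = -€1267.5

Pre-subsidy: 1669.5 - 7.5P = -325.5 + 7.5P gives P* = 133, Q* = 672.
With the subsidy, sellers receive Ps = Pb + 26 for each unit, where Pb is the price buyers pay.
Supply in terms of Pb becomes Qs = -325.5 + 7.5(Pb + 26) = -130.5 + 7.5Pb. Setting this equal to demand: 1669.5 - 7.5Pb = -130.5 + 7.5Pb, so Pb = 120.
Sellers receive Ps = 120 + 26 = 146; Q' = 1669.5 − 7.5·120 = 769.5.
ΔCS = ½(672 + 769.5)(133 − 120) = 9369.75; ΔPS = ½(672 + 769.5)(146 − 133) = 9369.75.
Government spending = 26 × 769.5 = 20007.
Net change = 9369.75 + 9369.75 − 20007 = -1267.5. The loss equals the DWL triangle ½·26·97.5.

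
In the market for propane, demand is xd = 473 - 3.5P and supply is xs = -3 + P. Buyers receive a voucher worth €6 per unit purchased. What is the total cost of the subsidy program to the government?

Pre-subsidy: 473 - 3.5P = -3 + P gives P* = 952/9, x* = 925/9.
With the rebate, buyers effectively pay Pb = Ps − 6, where Ps is the price sellers receive.
Demand in terms of Ps becomes xd = 473 − 3.5(Ps − 6) = 494 - 3.5Ps. Setting this equal to supply: 494 - 3.5Ps = -3 + Ps, so Ps = 994/9.
Buyers pay Pb = 994/9 − 6 = 940/9; x' = -3 + 1·(994/9) = 967/9.
Government outlay = subsidy × quantity = 6 × 967/9 = 1934/3.

Government cost = 1934/3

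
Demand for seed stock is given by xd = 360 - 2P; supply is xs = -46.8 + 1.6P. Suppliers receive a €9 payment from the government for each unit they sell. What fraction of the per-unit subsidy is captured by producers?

Pre-subsidy: 360 - 2P = -46.8 + 1.6P gives P* = 113, x* = 134.
With the subsidy, sellers receive Ps = Pb + 9 for each unit, where Pb is the price buyers pay.
Supply in terms of Pb becomes xs = -46.8 + 1.6(Pb + 9) = -32.4 + 1.6Pb. Setting this equal to demand: 360 - 2Pb = -32.4 + 1.6Pb, so Pb = 109.
Sellers receive Ps = 109 + 9 = 118; x' = 360 − 2·109 = 142.
Buyers' price falls by P* − Pb = 113 − 109 = 4; sellers' price rises by Ps − P* = 118 − 113 = 5.
So producers capture 5/9 = 5/9 of each unit of subsidy.

Producer share = 5/9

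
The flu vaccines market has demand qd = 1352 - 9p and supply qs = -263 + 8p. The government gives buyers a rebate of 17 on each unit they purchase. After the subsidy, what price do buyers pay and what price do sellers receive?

Buyers pay 87; sellers receive 104

Pre-subsidy: 1352 - 9p = -263 + 8p gives p* = 95, q* = 497.
With the rebate, buyers effectively pay pb = ps − 17, where ps is the price sellers receive.
Demand in terms of ps becomes qd = 1352 − 9(ps − 17) = 1505 - 9ps. Setting this equal to supply: 1505 - 9ps = -263 + 8ps, so ps = 104.
Buyers pay pb = 104 − 17 = 87; q' = -263 + 8·104 = 569.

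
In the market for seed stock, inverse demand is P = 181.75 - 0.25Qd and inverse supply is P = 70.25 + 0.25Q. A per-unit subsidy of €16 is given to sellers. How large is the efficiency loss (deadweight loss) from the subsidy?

Pre-subsidy: 181.75 - 0.25Q = 70.25 + 0.25Q gives Q* = 223 and P* = 126.
With the subsidy, sellers receive Ps = Pb + 16 for each unit, where Pb is the price buyers pay.
On the curves, Pb = 181.75 - 0.25Q and Ps = 70.25 + 0.25Q; the wedge Ps − Pb = 16 gives 70.25 + 0.25Q − (181.75 - 0.25Q) = 16, so Q' = 255.
Then Pb = 181.75 − 0.25·255 = 118 and Ps = 70.25 + 0.25·255 = 134.
The subsidy expands output by 255 − 223 = 32 past the efficient level; on those units the gap between marginal cost and willingness to pay runs from 0 up to 16.
DWL = ½ × 16 × 32 = 256.

Deadweight loss = €256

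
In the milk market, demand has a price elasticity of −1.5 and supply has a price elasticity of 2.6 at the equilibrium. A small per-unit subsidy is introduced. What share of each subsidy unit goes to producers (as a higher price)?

Producer share = 15/41

For a small subsidy around the equilibrium, the benefit split depends on the relative slopes, which at a point are proportional to the elasticities.
Buyer share = εs/(εs + |εd|) = 2.6/(2.6 + 1.5) = 26/41; seller share = |εd|/(εs + |εd|) = 15/41.
So producers capture 15/41 of the subsidy.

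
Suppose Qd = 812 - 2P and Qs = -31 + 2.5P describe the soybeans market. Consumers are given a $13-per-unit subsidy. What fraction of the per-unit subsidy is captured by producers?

Pre-subsidy: 812 - 2P = -31 + 2.5P gives P* = 562/3, Q* = 1312/3.
With the rebate, buyers effectively pay Pb = Ps − 13, where Ps is the price sellers receive.
Demand in terms of Ps becomes Qd = 812 − 2(Ps − 13) = 838 - 2Ps. Setting this equal to supply: 838 - 2Ps = -31 + 2.5Ps, so Ps = 1738/9.
Buyers pay Pb = 1738/9 − 13 = 1621/9; Q' = -31 + 2.5·(1738/9) = 4066/9.
Buyers' price falls by P* − Pb = 562/3 − 1621/9 = 65/9; sellers' price rises by Ps − P* = 1738/9 − 562/3 = 52/9.
So producers capture (52/9)/13 = 4/9 of each unit of subsidy.

Producer share = 4/9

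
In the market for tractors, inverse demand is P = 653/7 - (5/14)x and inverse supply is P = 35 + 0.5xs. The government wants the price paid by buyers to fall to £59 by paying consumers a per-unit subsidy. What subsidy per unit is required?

At a buyer price of 59, quantity demanded is 261.2 − 2.8·59 = 96.
Sellers supply 96 only when they receive Ps = 35 + 0.5·96 = 83.
s = Ps − Pb = 83 − 59 = 24.

Required subsidy s = £24 per unit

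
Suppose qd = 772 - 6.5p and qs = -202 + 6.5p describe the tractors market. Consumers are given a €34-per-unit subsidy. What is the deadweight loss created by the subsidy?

Pre-subsidy: 772 - 6.5p = -202 + 6.5p gives p* = 974/13, q* = 285.
With the rebate, buyers effectively pay pb = ps − 34, where ps is the price sellers receive.
Demand in terms of ps becomes qd = 772 − 6.5(ps − 34) = 993 - 6.5ps. Setting this equal to supply: 993 - 6.5ps = -202 + 6.5ps, so ps = 1195/13.
Buyers pay pb = 1195/13 − 34 = 753/13; q' = -202 + 6.5·(1195/13) = 395.5.
The subsidy expands output by 395.5 − 285 = 110.5 past the efficient level; on those units the gap between marginal cost and willingness to pay runs from 0 up to 34.
DWL = ½ × 34 × 110.5 = 1878.5.

Deadweight loss = €1878.5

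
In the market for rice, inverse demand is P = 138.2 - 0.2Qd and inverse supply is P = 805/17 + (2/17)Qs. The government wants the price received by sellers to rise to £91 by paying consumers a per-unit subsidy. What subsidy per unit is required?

At a seller price of 91, quantity supplied is -402.5 + 8.5·91 = 371.
Buyers absorb 371 only when they pay Pb = 138.2 − 0.2·371 = 64.
s = Ps − Pb = 91 − 64 = 27.

Required subsidy s = £27 per unit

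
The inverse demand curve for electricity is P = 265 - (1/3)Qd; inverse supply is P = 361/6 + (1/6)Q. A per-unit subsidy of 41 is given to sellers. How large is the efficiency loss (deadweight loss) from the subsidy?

Pre-subsidy: 265 - (1/3)Q = 361/6 + (1/6)Q gives Q* = 1229/3 and P* = 1156/9.
With the subsidy, sellers receive Ps = Pb + 41 for each unit, where Pb is the price buyers pay.
On the curves, Pb = 265 - (1/3)Q and Ps = 361/6 + (1/6)Q; the wedge Ps − Pb = 41 gives 361/6 + (1/6)Q − (265 - (1/3)Q) = 41, so Q' = 1475/3.
Then Pb = 265 − (1/3)·(1475/3) = 910/9 and Ps = 361/6 + (1/6)·(1475/3) = 1279/9.
The subsidy expands output by 1475/3 − 1229/3 = 82 past the efficient level; on those units the gap between marginal cost and willingness to pay runs from 0 up to 41.
DWL = ½ × 41 × 82 = 1681.

Deadweight loss = 1681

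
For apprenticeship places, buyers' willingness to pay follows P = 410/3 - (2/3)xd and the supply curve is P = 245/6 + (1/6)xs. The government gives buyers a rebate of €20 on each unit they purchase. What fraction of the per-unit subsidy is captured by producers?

Producer share = 0.2

Pre-subsidy: 410/3 - (2/3)x = 245/6 + (1/6)x gives x* = 115 and P* = 60.
With the rebate, buyers effectively pay Pb = Ps − 20, where Ps is the price sellers receive.
On the curves, Pb = 410/3 - (2/3)x and Ps = 245/6 + (1/6)x; the wedge Ps − Pb = 20 gives 245/6 + (1/6)x − (410/3 - (2/3)x) = 20, so x' = 139.
Then Pb = 410/3 − (2/3)·139 = 44 and Ps = 245/6 + (1/6)·139 = 64.
Buyers' price falls by P* − Pb = 60 − 44 = 16; sellers' price rises by Ps − P* = 64 − 60 = 4.
So producers capture 4/20 = 0.2 of each unit of subsidy.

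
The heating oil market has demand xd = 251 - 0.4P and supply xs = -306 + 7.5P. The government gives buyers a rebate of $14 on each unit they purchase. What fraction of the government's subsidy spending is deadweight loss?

DWL / government spending = 70/6007

Pre-subsidy: 251 - 0.4P = -306 + 7.5P gives P* = 5570/79, x* = 17601/79.
With the rebate, buyers effectively pay Pb = Ps − 14, where Ps is the price sellers receive.
Demand in terms of Ps becomes xd = 251 − 0.4(Ps − 14) = 256.6 - 0.4Ps. Setting this equal to supply: 256.6 - 0.4Ps = -306 + 7.5Ps, so Ps = 5626/79.
Buyers pay Pb = 5626/79 − 14 = 4520/79; x' = -306 + 7.5·(5626/79) = 18021/79.
ΔCS = ½(17601/79 + 18021/79)(5570/79 − 4520/79) = 18701550/6241; ΔPS = ½(17601/79 + 18021/79)(5626/79 − 5570/79) = 997416/6241.
Government spending = 14 × 18021/79 = 252294/79.
DWL = ½ × 14 × (18021/79 − 17601/79) = 2940/79; fraction = (2940/79) / (252294/79) = 70/6007.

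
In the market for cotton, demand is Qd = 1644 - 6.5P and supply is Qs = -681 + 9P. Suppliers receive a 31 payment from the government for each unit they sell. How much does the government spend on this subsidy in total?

Government cost = 24366

Pre-subsidy: 1644 - 6.5P = -681 + 9P gives P* = 150, Q* = 669.
With the subsidy, sellers receive Ps = Pb + 31 for each unit, where Pb is the price buyers pay.
Supply in terms of Pb becomes Qs = -681 + 9(Pb + 31) = -402 + 9Pb. Setting this equal to demand: 1644 - 6.5Pb = -402 + 9Pb, so Pb = 132.
Sellers receive Ps = 132 + 31 = 163; Q' = 1644 − 6.5·132 = 786.
Government outlay = subsidy × quantity = 31 × 786 = 24366.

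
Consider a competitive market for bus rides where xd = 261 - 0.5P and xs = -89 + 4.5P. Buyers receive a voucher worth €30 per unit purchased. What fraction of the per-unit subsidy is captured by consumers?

Consumer share = 0.9

Pre-subsidy: 261 - 0.5P = -89 + 4.5P gives P* = 70, x* = 226.
With the rebate, buyers effectively pay Pb = Ps − 30, where Ps is the price sellers receive.
Demand in terms of Ps becomes xd = 261 − 0.5(Ps − 30) = 276 - 0.5Ps. Setting this equal to supply: 276 - 0.5Ps = -89 + 4.5Ps, so Ps = 73.
Buyers pay Pb = 73 − 30 = 43; x' = -89 + 4.5·73 = 239.5.
Buyers' price falls by P* − Pb = 70 − 43 = 27; sellers' price rises by Ps − P* = 73 − 70 = 3.
So consumers capture 27/30 = 0.9 of each unit of subsidy.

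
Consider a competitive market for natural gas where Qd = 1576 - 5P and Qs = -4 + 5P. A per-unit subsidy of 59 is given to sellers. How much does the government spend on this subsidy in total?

Government cost = 55076.5

Pre-subsidy: 1576 - 5P = -4 + 5P gives P* = 158, Q* = 786.
With the subsidy, sellers receive Ps = Pb + 59 for each unit, where Pb is the price buyers pay.
Supply in terms of Pb becomes Qs = -4 + 5(Pb + 59) = 291 + 5Pb. Setting this equal to demand: 1576 - 5Pb = 291 + 5Pb, so Pb = 128.5.
Sellers receive Ps = 128.5 + 59 = 187.5; Q' = 1576 − 5·128.5 = 933.5.
Government outlay = subsidy × quantity = 59 × 933.5 = 55076.5.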